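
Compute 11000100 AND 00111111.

AND: 1 only when both bits are 1
  11000100
& 00111111
----------
  00000100
Decimal: 196 & 63 = 4



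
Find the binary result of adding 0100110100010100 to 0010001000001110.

Add column by column from the right: bit + bit + carry-in; write the sum mod 2, carry 1 when the sum is 2 or 3.
carry:  0000000000111000
        0100110100010100
+       0010001000001110
------------------------
       00110111100100010
(the carry out of the leftmost column, 0, becomes the leading bit)
Decimal check:
  0100110100010100 = 16384 + 2048 + 1024 + 256 + 16 + 4 = 19732
  0010001000001110 = 8192 + 512 + 8 + 4 + 2 = 8718
  19732 + 8718 = 28450, and 00110111100100010 = 16384 + 8192 + 2048 + 1024 + 512 + 256 + 32 + 2 = 28450 ✓



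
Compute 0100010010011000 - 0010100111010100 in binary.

Method 1 - Direct subtraction (column by column from the right: bit − bit − borrow-in; if negative, add 2 and borrow 1 from the next column):
borrow: 0111011110001000
        0100010010011000
-       0010100111010100
------------------------
        0001101011000100

Method 2 - Add two's complement:
Two's complement of 0010100111010100: invert → 1101011000101011, add 1 → 1101011000101100
  0100010010011000
+ 1101011000101100
------------------
 10001101011000100  (end carry out of the top bit = 1)
Discarding the end carry: 0001101011000100
Decimal check:
  0100010010011000 = 16384 + 1024 + 128 + 16 + 8 = 17560
  0010100111010100 = 8192 + 2048 + 256 + 128 + 64 + 16 + 4 = 10708
  17560 - 10708 = 6852, and 0001101011000100 = 4096 + 2048 + 512 + 128 + 64 + 4 = 6852 ✓



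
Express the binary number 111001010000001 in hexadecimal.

Group into 4-bit nibbles from right:
  0111 = 7
  0010 = 2
  1000 = 8
  0001 = 1
Result: 7281



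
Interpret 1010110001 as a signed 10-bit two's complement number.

Binary: 1010110001
Sign bit: 1 (negative)
Invert: 0101001110
Add 1:  0101001111
Magnitude: 0101001111 = 256 + 64 + 8 + 4 + 2 + 1 = 335
Value: -335



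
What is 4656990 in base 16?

Using repeated division by 16 (digits 10–15 are A–F):
4656990 ÷ 16 = 291061 remainder 14 (E)
291061 ÷ 16 = 18191 remainder 5
18191 ÷ 16 = 1136 remainder 15 (F)
1136 ÷ 16 = 71 remainder 0
71 ÷ 16 = 4 remainder 7
4 ÷ 16 = 0 remainder 4
Reading remainders bottom to top: 470F5E



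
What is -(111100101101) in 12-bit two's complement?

Original (sign bit 1, negative): 111100101101
Step 1 - Invert all bits: 000011010010
Step 2 - Add 1: 000011010011
Verification: 111100101101 + 000011010011 = 1000000000000; discarding the end carry (carry out of the top bit) leaves the 12-bit value 000000000000, as required for x + (-x)



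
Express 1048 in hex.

Using repeated division by 16 (digits 10–15 are A–F):
1048 ÷ 16 = 65 remainder 8
65 ÷ 16 = 4 remainder 1
4 ÷ 16 = 0 remainder 4
Reading remainders bottom to top: 418



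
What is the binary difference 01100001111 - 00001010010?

Method 1 - Direct subtraction (column by column from the right: bit − bit − borrow-in; if negative, add 2 and borrow 1 from the next column):
borrow: 00111100000
        01100001111
-       00001010010
-------------------
        01010111101

Method 2 - Add two's complement:
Two's complement of 00001010010: invert → 11110101101, add 1 → 11110101110
  01100001111
+ 11110101110
-------------
 101010111101  (end carry out of the top bit = 1)
Discarding the end carry: 01010111101
Decimal check:
  01100001111 = 512 + 256 + 8 + 4 + 2 + 1 = 783
  00001010010 = 64 + 16 + 2 = 82
  783 - 82 = 701, and 01010111101 = 512 + 128 + 32 + 16 + 8 + 4 + 1 = 701 ✓



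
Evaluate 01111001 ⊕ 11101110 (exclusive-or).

XOR: 1 when bits differ
  01111001
^ 11101110
----------
  10010111
Decimal: 121 ^ 238 = 151



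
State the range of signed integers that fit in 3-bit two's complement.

For 3-bit two's complement:
Minimum: -2^2 = -4
Maximum: 2^2 - 1 = 3



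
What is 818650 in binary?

Using repeated division by 2:
818650 ÷ 2 = 409325 remainder 0
409325 ÷ 2 = 204662 remainder 1
204662 ÷ 2 = 102331 remainder 0
102331 ÷ 2 = 51165 remainder 1
51165 ÷ 2 = 25582 remainder 1
25582 ÷ 2 = 12791 remainder 0
12791 ÷ 2 = 6395 remainder 1
6395 ÷ 2 = 3197 remainder 1
3197 ÷ 2 = 1598 remainder 1
1598 ÷ 2 = 799 remainder 0
799 ÷ 2 = 399 remainder 1
399 ÷ 2 = 199 remainder 1
199 ÷ 2 = 99 remainder 1
99 ÷ 2 = 49 remainder 1
49 ÷ 2 = 24 remainder 1
24 ÷ 2 = 12 remainder 0
12 ÷ 2 = 6 remainder 0
6 ÷ 2 = 3 remainder 0
3 ÷ 2 = 1 remainder 1
1 ÷ 2 = 0 remainder 1
Reading remainders bottom to top: 11000111110111011010



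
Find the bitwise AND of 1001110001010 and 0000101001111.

AND: 1 only when both bits are 1
  1001110001010
& 0000101001111
---------------
  0000100001010
Decimal: 5002 & 335 = 266



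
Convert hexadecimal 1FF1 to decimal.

Expand by place value (powers of 16):
Digit values: F = 15
1FF1 = 1 × 16^3 + 15 × 16^2 + 15 × 16^1 + 1 × 16^0
= 1 × 4096 + 15 × 256 + 15 × 16 + 1 × 1
= 4096 + 3840 + 240 + 1
= 8177



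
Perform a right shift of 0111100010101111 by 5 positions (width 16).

Original: 0111100010101111 (decimal 30895)
Shift right by 5 positions
Drop the 5 low bits; fill with zeros on the left
Result: 0000001111000101 (decimal 965)
Equivalent: 30895 >> 5 = 30895 ÷ 2^5 = 965



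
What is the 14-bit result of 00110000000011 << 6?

Original: 00110000000011 (decimal 3075)
Shift left by 6 positions
Append 6 zeros on the right and drop the 6 high bits that overflow the 14-bit width
Result: 00000011000000 (decimal 192)
Equivalent: 3075 << 6 = 3075 × 2^6 = 196800, truncated to 14 bits = 192



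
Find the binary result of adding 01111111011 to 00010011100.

Add column by column from the right: bit + bit + carry-in; write the sum mod 2, carry 1 when the sum is 2 or 3.
carry:  11111110000
        01111111011
+       00010011100
-------------------
       010010010111
(the carry out of the leftmost column, 0, becomes the leading bit)
Decimal check:
  01111111011 = 512 + 256 + 128 + 64 + 32 + 16 + 8 + 2 + 1 = 1019
  00010011100 = 128 + 16 + 8 + 4 = 156
  1019 + 156 = 1175, and 010010010111 = 1024 + 128 + 16 + 4 + 2 + 1 = 1175 ✓



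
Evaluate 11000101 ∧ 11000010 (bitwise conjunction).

AND: 1 only when both bits are 1
  11000101
& 11000010
----------
  11000000
Decimal: 197 & 194 = 192



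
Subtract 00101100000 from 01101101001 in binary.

Method 1 - Direct subtraction (column by column from the right: bit − bit − borrow-in; if negative, add 2 and borrow 1 from the next column):
borrow: 00000000000
        01101101001
-       00101100000
-------------------
        01000001001

Method 2 - Add two's complement:
Two's complement of 00101100000: invert → 11010011111, add 1 → 11010100000
  01101101001
+ 11010100000
-------------
 101000001001  (end carry out of the top bit = 1)
Discarding the end carry: 01000001001
Decimal check:
  01101101001 = 512 + 256 + 64 + 32 + 8 + 1 = 873
  00101100000 = 256 + 64 + 32 = 352
  873 - 352 = 521, and 01000001001 = 512 + 8 + 1 = 521 ✓



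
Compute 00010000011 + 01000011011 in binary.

Add column by column from the right: bit + bit + carry-in; write the sum mod 2, carry 1 when the sum is 2 or 3.
carry:  00000000110
        00010000011
+       01000011011
-------------------
       001010011110
(the carry out of the leftmost column, 0, becomes the leading bit)
Decimal check:
  00010000011 = 128 + 2 + 1 = 131
  01000011011 = 512 + 16 + 8 + 2 + 1 = 539
  131 + 539 = 670, and 001010011110 = 512 + 128 + 16 + 8 + 4 + 2 = 670 ✓



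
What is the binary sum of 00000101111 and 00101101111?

Add column by column from the right: bit + bit + carry-in; write the sum mod 2, carry 1 when the sum is 2 or 3.
carry:  00011011110
        00000101111
+       00101101111
-------------------
       000110011110
(the carry out of the leftmost column, 0, becomes the leading bit)
Decimal check:
  00000101111 = 32 + 8 + 4 + 2 + 1 = 47
  00101101111 = 256 + 64 + 32 + 8 + 4 + 2 + 1 = 367
  47 + 367 = 414, and 000110011110 = 256 + 128 + 16 + 8 + 4 + 2 = 414 ✓



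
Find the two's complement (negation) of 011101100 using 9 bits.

Original: 011101100
Step 1 - Invert all bits: 100010011
Step 2 - Add 1: 100010100
Verification: 011101100 + 100010100 = 1000000000; discarding the end carry (carry out of the top bit) leaves the 9-bit value 000000000, as required for x + (-x)



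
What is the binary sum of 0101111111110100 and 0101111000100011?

Add column by column from the right: bit + bit + carry-in; write the sum mod 2, carry 1 when the sum is 2 or 3.
carry:  1011111111000000
        0101111111110100
+       0101111000100011
------------------------
       01011111000010111
(the carry out of the leftmost column, 0, becomes the leading bit)
Decimal check:
  0101111111110100 = 16384 + 4096 + 2048 + 1024 + 512 + 256 + 128 + 64 + 32 + 16 + 4 = 24564
  0101111000100011 = 16384 + 4096 + 2048 + 1024 + 512 + 32 + 2 + 1 = 24099
  24564 + 24099 = 48663, and 01011111000010111 = 32768 + 8192 + 4096 + 2048 + 1024 + 512 + 16 + 4 + 2 + 1 = 48663 ✓



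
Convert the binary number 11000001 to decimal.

Sum of powers of 2 for each 1-bit:
2^0 + 2^6 + 2^7
= 1 + 64 + 128
= 193



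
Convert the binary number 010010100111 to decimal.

Sum of powers of 2 for each 1-bit:
2^0 + 2^1 + 2^2 + 2^5 + 2^7 + 2^10
= 1 + 2 + 4 + 32 + 128 + 1024
= 1191



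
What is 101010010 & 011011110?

AND: 1 only when both bits are 1
  101010010
& 011011110
-----------
  001010010
Decimal: 338 & 222 = 82



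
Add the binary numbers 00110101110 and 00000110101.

Add column by column from the right: bit + bit + carry-in; write the sum mod 2, carry 1 when the sum is 2 or 3.
carry:  00001111000
        00110101110
+       00000110101
-------------------
       000111100011
(the carry out of the leftmost column, 0, becomes the leading bit)
Decimal check:
  00110101110 = 256 + 128 + 32 + 8 + 4 + 2 = 430
  00000110101 = 32 + 16 + 4 + 1 = 53
  430 + 53 = 483, and 000111100011 = 256 + 128 + 64 + 32 + 2 + 1 = 483 ✓



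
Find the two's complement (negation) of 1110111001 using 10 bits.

Original (sign bit 1, negative): 1110111001
Step 1 - Invert all bits: 0001000110
Step 2 - Add 1: 0001000111
Verification: 1110111001 + 0001000111 = 10000000000; discarding the end carry (carry out of the top bit) leaves the 10-bit value 0000000000, as required for x + (-x)



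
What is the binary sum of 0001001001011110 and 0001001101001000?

Add column by column from the right: bit + bit + carry-in; write the sum mod 2, carry 1 when the sum is 2 or 3.
carry:  0010010010110000
        0001001001011110
+       0001001101001000
------------------------
       00010010110100110
(the carry out of the leftmost column, 0, becomes the leading bit)
Decimal check:
  0001001001011110 = 4096 + 512 + 64 + 16 + 8 + 4 + 2 = 4702
  0001001101001000 = 4096 + 512 + 256 + 64 + 8 = 4936
  4702 + 4936 = 9638, and 00010010110100110 = 8192 + 1024 + 256 + 128 + 32 + 4 + 2 = 9638 ✓



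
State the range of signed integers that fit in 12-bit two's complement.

For 12-bit two's complement:
Minimum: -2^11 = -2048
Maximum: 2^11 - 1 = 2047



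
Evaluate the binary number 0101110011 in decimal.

Sum of powers of 2 for each 1-bit:
2^0 + 2^1 + 2^4 + 2^5 + 2^6 + 2^8
= 1 + 2 + 16 + 32 + 64 + 256
= 371



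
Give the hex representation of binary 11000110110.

Group into 4-bit nibbles from right:
  0110 = 6
  0011 = 3
  0110 = 6
Result: 636



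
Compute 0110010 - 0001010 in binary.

Method 1 - Direct subtraction (column by column from the right: bit − bit − borrow-in; if negative, add 2 and borrow 1 from the next column):
borrow: 0010000
        0110010
-       0001010
---------------
        0101000

Method 2 - Add two's complement:
Two's complement of 0001010: invert → 1110101, add 1 → 1110110
  0110010
+ 1110110
---------
 10101000  (end carry out of the top bit = 1)
Discarding the end carry: 0101000
Decimal check:
  0110010 = 32 + 16 + 2 = 50
  0001010 = 8 + 2 = 10
  50 - 10 = 40, and 0101000 = 32 + 8 = 40 ✓



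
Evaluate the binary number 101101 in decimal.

Sum of powers of 2 for each 1-bit:
2^0 + 2^2 + 2^3 + 2^5
= 1 + 4 + 8 + 32
= 45



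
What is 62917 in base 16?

Using repeated division by 16 (digits 10–15 are A–F):
62917 ÷ 16 = 3932 remainder 5
3932 ÷ 16 = 245 remainder 12 (C)
245 ÷ 16 = 15 remainder 5
15 ÷ 16 = 0 remainder 15 (F)
Reading remainders bottom to top: F5C5



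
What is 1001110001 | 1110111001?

OR: 1 when either bit is 1
  1001110001
| 1110111001
------------
  1111111001
Decimal: 625 | 953 = 1017



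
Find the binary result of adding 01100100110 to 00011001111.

Add column by column from the right: bit + bit + carry-in; write the sum mod 2, carry 1 when the sum is 2 or 3.
carry:  00000011100
        01100100110
+       00011001111
-------------------
       001111110101
(the carry out of the leftmost column, 0, becomes the leading bit)
Decimal check:
  01100100110 = 512 + 256 + 32 + 4 + 2 = 806
  00011001111 = 128 + 64 + 8 + 4 + 2 + 1 = 207
  806 + 207 = 1013, and 001111110101 = 512 + 256 + 128 + 64 + 32 + 16 + 4 + 1 = 1013 ✓



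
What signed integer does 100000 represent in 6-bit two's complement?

Binary: 100000
Sign bit: 1 (negative)
Invert: 011111
Add 1:  100000
Magnitude: 100000 = 32
Value: -32



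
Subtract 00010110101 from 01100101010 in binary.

Method 1 - Direct subtraction (column by column from the right: bit − bit − borrow-in; if negative, add 2 and borrow 1 from the next column):
borrow: 00111101010
        01100101010
-       00010110101
-------------------
        01001110101

Method 2 - Add two's complement:
Two's complement of 00010110101: invert → 11101001010, add 1 → 11101001011
  01100101010
+ 11101001011
-------------
 101001110101  (end carry out of the top bit = 1)
Discarding the end carry: 01001110101
Decimal check:
  01100101010 = 512 + 256 + 32 + 8 + 2 = 810
  00010110101 = 128 + 32 + 16 + 4 + 1 = 181
  810 - 181 = 629, and 01001110101 = 512 + 64 + 32 + 16 + 4 + 1 = 629 ✓



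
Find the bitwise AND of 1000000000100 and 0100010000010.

AND: 1 only when both bits are 1
  1000000000100
& 0100010000010
---------------
  0000000000000
Decimal: 4100 & 2178 = 0



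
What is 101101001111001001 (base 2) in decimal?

Sum of powers of 2 for each 1-bit:
2^0 + 2^3 + 2^6 + 2^7 + 2^8 + 2^9 + 2^12 + 2^14 + 2^15 + 2^17
= 1 + 8 + 64 + 128 + 256 + 512 + 4096 + 16384 + 32768 + 131072
= 185289



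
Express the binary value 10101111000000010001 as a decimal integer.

Sum of powers of 2 for each 1-bit:
2^0 + 2^4 + 2^12 + 2^13 + 2^14 + 2^15 + 2^17 + 2^19
= 1 + 16 + 4096 + 8192 + 16384 + 32768 + 131072 + 524288
= 716817



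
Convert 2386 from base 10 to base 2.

Using repeated division by 2:
2386 ÷ 2 = 1193 remainder 0
1193 ÷ 2 = 596 remainder 1
596 ÷ 2 = 298 remainder 0
298 ÷ 2 = 149 remainder 0
149 ÷ 2 = 74 remainder 1
74 ÷ 2 = 37 remainder 0
37 ÷ 2 = 18 remainder 1
18 ÷ 2 = 9 remainder 0
9 ÷ 2 = 4 remainder 1
4 ÷ 2 = 2 remainder 0
2 ÷ 2 = 1 remainder 0
1 ÷ 2 = 0 remainder 1
Reading remainders bottom to top: 100101010010



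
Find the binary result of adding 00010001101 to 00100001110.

Add column by column from the right: bit + bit + carry-in; write the sum mod 2, carry 1 when the sum is 2 or 3.
carry:  00000011000
        00010001101
+       00100001110
-------------------
       000110011011
(the carry out of the leftmost column, 0, becomes the leading bit)
Decimal check:
  00010001101 = 128 + 8 + 4 + 1 = 141
  00100001110 = 256 + 8 + 4 + 2 = 270
  141 + 270 = 411, and 000110011011 = 256 + 128 + 16 + 8 + 2 + 1 = 411 ✓



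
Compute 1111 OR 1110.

OR: 1 when either bit is 1
  1111
| 1110
------
  1111
Decimal: 15 | 14 = 15



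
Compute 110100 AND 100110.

AND: 1 only when both bits are 1
  110100
& 100110
--------
  100100
Decimal: 52 & 38 = 36



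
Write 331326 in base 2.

Using repeated division by 2:
331326 ÷ 2 = 165663 remainder 0
165663 ÷ 2 = 82831 remainder 1
82831 ÷ 2 = 41415 remainder 1
41415 ÷ 2 = 20707 remainder 1
20707 ÷ 2 = 10353 remainder 1
10353 ÷ 2 = 5176 remainder 1
5176 ÷ 2 = 2588 remainder 0
2588 ÷ 2 = 1294 remainder 0
1294 ÷ 2 = 647 remainder 0
647 ÷ 2 = 323 remainder 1
323 ÷ 2 = 161 remainder 1
161 ÷ 2 = 80 remainder 1
80 ÷ 2 = 40 remainder 0
40 ÷ 2 = 20 remainder 0
20 ÷ 2 = 10 remainder 0
10 ÷ 2 = 5 remainder 0
5 ÷ 2 = 2 remainder 1
2 ÷ 2 = 1 remainder 0
1 ÷ 2 = 0 remainder 1
Reading remainders bottom to top: 1010000111000111110



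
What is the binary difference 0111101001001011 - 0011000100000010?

Method 1 - Direct subtraction (column by column from the right: bit − bit − borrow-in; if negative, add 2 and borrow 1 from the next column):
borrow: 0000001000000000
        0111101001001011
-       0011000100000010
------------------------
        0100100101001001

Method 2 - Add two's complement:
Two's complement of 0011000100000010: invert → 1100111011111101, add 1 → 1100111011111110
  0111101001001011
+ 1100111011111110
------------------
 10100100101001001  (end carry out of the top bit = 1)
Discarding the end carry: 0100100101001001
Decimal check:
  0111101001001011 = 16384 + 8192 + 4096 + 2048 + 512 + 64 + 8 + 2 + 1 = 31307
  0011000100000010 = 8192 + 4096 + 256 + 2 = 12546
  31307 - 12546 = 18761, and 0100100101001001 = 16384 + 2048 + 256 + 64 + 8 + 1 = 18761 ✓



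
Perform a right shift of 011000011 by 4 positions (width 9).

Original: 011000011 (decimal 195)
Shift right by 4 positions
Drop the 4 low bits; fill with zeros on the left
Result: 000001100 (decimal 12)
Equivalent: 195 >> 4 = 195 ÷ 2^4 = 12



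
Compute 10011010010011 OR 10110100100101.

OR: 1 when either bit is 1
  10011010010011
| 10110100100101
----------------
  10111110110111
Decimal: 9875 | 11557 = 12215



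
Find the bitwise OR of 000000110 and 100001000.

OR: 1 when either bit is 1
  000000110
| 100001000
-----------
  100001110
Decimal: 6 | 264 = 270



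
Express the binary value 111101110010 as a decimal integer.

Sum of powers of 2 for each 1-bit:
2^1 + 2^4 + 2^5 + 2^6 + 2^8 + 2^9 + 2^10 + 2^11
= 2 + 16 + 32 + 64 + 256 + 512 + 1024 + 2048
= 3954



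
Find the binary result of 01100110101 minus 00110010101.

Method 1 - Direct subtraction (column by column from the right: bit − bit − borrow-in; if negative, add 2 and borrow 1 from the next column):
borrow: 01100000000
        01100110101
-       00110010101
-------------------
        00110100000

Method 2 - Add two's complement:
Two's complement of 00110010101: invert → 11001101010, add 1 → 11001101011
  01100110101
+ 11001101011
-------------
 100110100000  (end carry out of the top bit = 1)
Discarding the end carry: 00110100000
Decimal check:
  01100110101 = 512 + 256 + 32 + 16 + 4 + 1 = 821
  00110010101 = 256 + 128 + 16 + 4 + 1 = 405
  821 - 405 = 416, and 00110100000 = 256 + 128 + 32 = 416 ✓



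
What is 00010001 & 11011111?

AND: 1 only when both bits are 1
  00010001
& 11011111
----------
  00010001
Decimal: 17 & 223 = 17



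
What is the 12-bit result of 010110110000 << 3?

Original: 010110110000 (decimal 1456)
Shift left by 3 positions
Append 3 zeros on the right and drop the 3 high bits that overflow the 12-bit width
Result: 110110000000 (decimal 3456)
Equivalent: 1456 << 3 = 1456 × 2^3 = 11648, truncated to 12 bits = 3456



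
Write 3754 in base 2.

Using repeated division by 2:
3754 ÷ 2 = 1877 remainder 0
1877 ÷ 2 = 938 remainder 1
938 ÷ 2 = 469 remainder 0
469 ÷ 2 = 234 remainder 1
234 ÷ 2 = 117 remainder 0
117 ÷ 2 = 58 remainder 1
58 ÷ 2 = 29 remainder 0
29 ÷ 2 = 14 remainder 1
14 ÷ 2 = 7 remainder 0
7 ÷ 2 = 3 remainder 1
3 ÷ 2 = 1 remainder 1
1 ÷ 2 = 0 remainder 1
Reading remainders bottom to top: 111010101010



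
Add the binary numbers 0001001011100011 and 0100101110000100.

Add column by column from the right: bit + bit + carry-in; write the sum mod 2, carry 1 when the sum is 2 or 3.
carry:  0000011100000000
        0001001011100011
+       0100101110000100
------------------------
       00101111001100111
(the carry out of the leftmost column, 0, becomes the leading bit)
Decimal check:
  0001001011100011 = 4096 + 512 + 128 + 64 + 32 + 2 + 1 = 4835
  0100101110000100 = 16384 + 2048 + 512 + 256 + 128 + 4 = 19332
  4835 + 19332 = 24167, and 00101111001100111 = 16384 + 4096 + 2048 + 1024 + 512 + 64 + 32 + 4 + 2 + 1 = 24167 ✓



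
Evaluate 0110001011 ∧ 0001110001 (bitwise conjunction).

AND: 1 only when both bits are 1
  0110001011
& 0001110001
------------
  0000000001
Decimal: 395 & 113 = 1



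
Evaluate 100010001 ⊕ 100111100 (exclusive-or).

XOR: 1 when bits differ
  100010001
^ 100111100
-----------
  000101101
Decimal: 273 ^ 316 = 45



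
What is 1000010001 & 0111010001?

AND: 1 only when both bits are 1
  1000010001
& 0111010001
------------
  0000010001
Decimal: 529 & 465 = 17



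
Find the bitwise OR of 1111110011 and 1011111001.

OR: 1 when either bit is 1
  1111110011
| 1011111001
------------
  1111111011
Decimal: 1011 | 761 = 1019



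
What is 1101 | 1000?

OR: 1 when either bit is 1
  1101
| 1000
------
  1101
Decimal: 13 | 8 = 13



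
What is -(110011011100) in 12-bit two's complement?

Original (sign bit 1, negative): 110011011100
Step 1 - Invert all bits: 001100100011
Step 2 - Add 1: 001100100100
Verification: 110011011100 + 001100100100 = 1000000000000; discarding the end carry (carry out of the top bit) leaves the 12-bit value 000000000000, as required for x + (-x)



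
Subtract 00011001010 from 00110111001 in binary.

Method 1 - Direct subtraction (column by column from the right: bit − bit − borrow-in; if negative, add 2 and borrow 1 from the next column):
borrow: 00110011100
        00110111001
-       00011001010
-------------------
        00011101111

Method 2 - Add two's complement:
Two's complement of 00011001010: invert → 11100110101, add 1 → 11100110110
  00110111001
+ 11100110110
-------------
 100011101111  (end carry out of the top bit = 1)
Discarding the end carry: 00011101111
Decimal check:
  00110111001 = 256 + 128 + 32 + 16 + 8 + 1 = 441
  00011001010 = 128 + 64 + 8 + 2 = 202
  441 - 202 = 239, and 00011101111 = 128 + 64 + 32 + 8 + 4 + 2 + 1 = 239 ✓



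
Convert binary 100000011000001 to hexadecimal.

Group into 4-bit nibbles from right:
  0100 = 4
  0000 = 0
  1100 = C
  0001 = 1
Result: 40C1



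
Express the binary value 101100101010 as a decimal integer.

Sum of powers of 2 for each 1-bit:
2^1 + 2^3 + 2^5 + 2^8 + 2^9 + 2^11
= 2 + 8 + 32 + 256 + 512 + 2048
= 2858



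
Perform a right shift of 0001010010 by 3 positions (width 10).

Original: 0001010010 (decimal 82)
Shift right by 3 positions
Drop the 3 low bits; fill with zeros on the left
Result: 0000001010 (decimal 10)
Equivalent: 82 >> 3 = 82 ÷ 2^3 = 10



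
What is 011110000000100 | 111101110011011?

OR: 1 when either bit is 1
  011110000000100
| 111101110011011
-----------------
  111111110011111
Decimal: 15364 | 31643 = 32671



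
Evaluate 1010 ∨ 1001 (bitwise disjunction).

OR: 1 when either bit is 1
  1010
| 1001
------
  1011
Decimal: 10 | 9 = 11



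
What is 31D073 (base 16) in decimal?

Expand by place value (powers of 16):
Digit values: D = 13
31D073 = 3 × 16^5 + 1 × 16^4 + 13 × 16^3 + 0 × 16^2 + 7 × 16^1 + 3 × 16^0
= 3 × 1048576 + 1 × 65536 + 13 × 4096 + 0 × 256 + 7 × 16 + 3 × 1
= 3145728 + 65536 + 53248 + 0 + 112 + 3
= 3264627



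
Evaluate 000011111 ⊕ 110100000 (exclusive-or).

XOR: 1 when bits differ
  000011111
^ 110100000
-----------
  110111111
Decimal: 31 ^ 416 = 447



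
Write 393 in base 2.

Using repeated division by 2:
393 ÷ 2 = 196 remainder 1
196 ÷ 2 = 98 remainder 0
98 ÷ 2 = 49 remainder 0
49 ÷ 2 = 24 remainder 1
24 ÷ 2 = 12 remainder 0
12 ÷ 2 = 6 remainder 0
6 ÷ 2 = 3 remainder 0
3 ÷ 2 = 1 remainder 1
1 ÷ 2 = 0 remainder 1
Reading remainders bottom to top: 110001001



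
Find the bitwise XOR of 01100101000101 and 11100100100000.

XOR: 1 when bits differ
  01100101000101
^ 11100100100000
----------------
  10000001100101
Decimal: 6469 ^ 14624 = 8293



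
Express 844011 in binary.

Using repeated division by 2:
844011 ÷ 2 = 422005 remainder 1
422005 ÷ 2 = 211002 remainder 1
211002 ÷ 2 = 105501 remainder 0
105501 ÷ 2 = 52750 remainder 1
52750 ÷ 2 = 26375 remainder 0
26375 ÷ 2 = 13187 remainder 1
13187 ÷ 2 = 6593 remainder 1
6593 ÷ 2 = 3296 remainder 1
3296 ÷ 2 = 1648 remainder 0
1648 ÷ 2 = 824 remainder 0
824 ÷ 2 = 412 remainder 0
412 ÷ 2 = 206 remainder 0
206 ÷ 2 = 103 remainder 0
103 ÷ 2 = 51 remainder 1
51 ÷ 2 = 25 remainder 1
25 ÷ 2 = 12 remainder 1
12 ÷ 2 = 6 remainder 0
6 ÷ 2 = 3 remainder 0
3 ÷ 2 = 1 remainder 1
1 ÷ 2 = 0 remainder 1
Reading remainders bottom to top: 11001110000011101011



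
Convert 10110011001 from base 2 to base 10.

Sum of powers of 2 for each 1-bit:
2^0 + 2^3 + 2^4 + 2^7 + 2^8 + 2^10
= 1 + 8 + 16 + 128 + 256 + 1024
= 1433



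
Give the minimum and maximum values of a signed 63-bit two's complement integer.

For 63-bit two's complement:
Minimum: -2^62 = -4611686018427387904
Maximum: 2^62 - 1 = 4611686018427387903



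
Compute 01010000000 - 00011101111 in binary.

Method 1 - Direct subtraction (column by column from the right: bit − bit − borrow-in; if negative, add 2 and borrow 1 from the next column):
borrow: 01111111110
        01010000000
-       00011101111
-------------------
        00110010001

Method 2 - Add two's complement:
Two's complement of 00011101111: invert → 11100010000, add 1 → 11100010001
  01010000000
+ 11100010001
-------------
 100110010001  (end carry out of the top bit = 1)
Discarding the end carry: 00110010001
Decimal check:
  01010000000 = 512 + 128 = 640
  00011101111 = 128 + 64 + 32 + 8 + 4 + 2 + 1 = 239
  640 - 239 = 401, and 00110010001 = 256 + 128 + 16 + 1 = 401 ✓



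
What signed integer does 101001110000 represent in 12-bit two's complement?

Binary: 101001110000
Sign bit: 1 (negative)
Invert: 010110001111
Add 1:  010110010000
Magnitude: 010110010000 = 1024 + 256 + 128 + 16 = 1424
Value: -1424



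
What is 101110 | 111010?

OR: 1 when either bit is 1
  101110
| 111010
--------
  111110
Decimal: 46 | 58 = 62



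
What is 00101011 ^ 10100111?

XOR: 1 when bits differ
  00101011
^ 10100111
----------
  10001100
Decimal: 43 ^ 167 = 140



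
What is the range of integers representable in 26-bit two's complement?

For 26-bit two's complement:
Minimum: -2^25 = -33554432
Maximum: 2^25 - 1 = 33554431



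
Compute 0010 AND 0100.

AND: 1 only when both bits are 1
  0010
& 0100
------
  0000
Decimal: 2 & 4 = 0



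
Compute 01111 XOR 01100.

XOR: 1 when bits differ
  01111
^ 01100
-------
  00011
Decimal: 15 ^ 12 = 3



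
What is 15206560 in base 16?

Using repeated division by 16 (digits 10–15 are A–F):
15206560 ÷ 16 = 950410 remainder 0
950410 ÷ 16 = 59400 remainder 10 (A)
59400 ÷ 16 = 3712 remainder 8
3712 ÷ 16 = 232 remainder 0
232 ÷ 16 = 14 remainder 8
14 ÷ 16 = 0 remainder 14 (E)
Reading remainders bottom to top: E808A0



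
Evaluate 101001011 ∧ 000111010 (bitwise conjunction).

AND: 1 only when both bits are 1
  101001011
& 000111010
-----------
  000001010
Decimal: 331 & 58 = 10



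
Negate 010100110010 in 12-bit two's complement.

Original: 010100110010
Step 1 - Invert all bits: 101011001101
Step 2 - Add 1: 101011001110
Verification: 010100110010 + 101011001110 = 1000000000000; discarding the end carry (carry out of the top bit) leaves the 12-bit value 000000000000, as required for x + (-x)



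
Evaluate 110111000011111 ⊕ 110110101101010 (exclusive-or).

XOR: 1 when bits differ
  110111000011111
^ 110110101101010
-----------------
  000001101110101
Decimal: 28191 ^ 28010 = 885



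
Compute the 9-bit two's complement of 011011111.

Original: 011011111
Step 1 - Invert all bits: 100100000
Step 2 - Add 1: 100100001
Verification: 011011111 + 100100001 = 1000000000; discarding the end carry (carry out of the top bit) leaves the 9-bit value 000000000, as required for x + (-x)



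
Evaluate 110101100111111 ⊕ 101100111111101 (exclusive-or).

XOR: 1 when bits differ
  110101100111111
^ 101100111111101
-----------------
  011001011000010
Decimal: 27455 ^ 23037 = 12994



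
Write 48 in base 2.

Using repeated division by 2:
48 ÷ 2 = 24 remainder 0
24 ÷ 2 = 12 remainder 0
12 ÷ 2 = 6 remainder 0
6 ÷ 2 = 3 remainder 0
3 ÷ 2 = 1 remainder 1
1 ÷ 2 = 0 remainder 1
Reading remainders bottom to top: 110000



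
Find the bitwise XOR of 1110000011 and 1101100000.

XOR: 1 when bits differ
  1110000011
^ 1101100000
------------
  0011100011
Decimal: 899 ^ 864 = 227



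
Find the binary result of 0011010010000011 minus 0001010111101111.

Method 1 - Direct subtraction (column by column from the right: bit − bit − borrow-in; if negative, add 2 and borrow 1 from the next column):
borrow: 0011111111111000
        0011010010000011
-       0001010111101111
------------------------
        0001111010010100

Method 2 - Add two's complement:
Two's complement of 0001010111101111: invert → 1110101000010000, add 1 → 1110101000010001
  0011010010000011
+ 1110101000010001
------------------
 10001111010010100  (end carry out of the top bit = 1)
Discarding the end carry: 0001111010010100
Decimal check:
  0011010010000011 = 8192 + 4096 + 1024 + 128 + 2 + 1 = 13443
  0001010111101111 = 4096 + 1024 + 256 + 128 + 64 + 32 + 8 + 4 + 2 + 1 = 5615
  13443 - 5615 = 7828, and 0001111010010100 = 4096 + 2048 + 1024 + 512 + 128 + 16 + 4 = 7828 ✓



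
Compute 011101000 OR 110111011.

OR: 1 when either bit is 1
  011101000
| 110111011
-----------
  111111011
Decimal: 232 | 443 = 507



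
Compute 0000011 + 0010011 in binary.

Add column by column from the right: bit + bit + carry-in; write the sum mod 2, carry 1 when the sum is 2 or 3.
carry:  0000110
        0000011
+       0010011
---------------
       00010110
(the carry out of the leftmost column, 0, becomes the leading bit)
Decimal check:
  0000011 = 2 + 1 = 3
  0010011 = 16 + 2 + 1 = 19
  3 + 19 = 22, and 00010110 = 16 + 4 + 2 = 22 ✓



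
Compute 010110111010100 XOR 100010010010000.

XOR: 1 when bits differ
  010110111010100
^ 100010010010000
-----------------
  110100101000100
Decimal: 11732 ^ 17552 = 26948



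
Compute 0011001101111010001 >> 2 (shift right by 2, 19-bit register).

Original: 0011001101111010001 (decimal 105425)
Shift right by 2 positions
Drop the 2 low bits; fill with zeros on the left
Result: 0000110011011110100 (decimal 26356)
Equivalent: 105425 >> 2 = 105425 ÷ 2^2 = 26356



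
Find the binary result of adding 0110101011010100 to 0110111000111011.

Add column by column from the right: bit + bit + carry-in; write the sum mod 2, carry 1 when the sum is 2 or 3.
carry:  1101110111100000
        0110101011010100
+       0110111000111011
------------------------
       01101100100001111
(the carry out of the leftmost column, 0, becomes the leading bit)
Decimal check:
  0110101011010100 = 16384 + 8192 + 2048 + 512 + 128 + 64 + 16 + 4 = 27348
  0110111000111011 = 16384 + 8192 + 2048 + 1024 + 512 + 32 + 16 + 8 + 2 + 1 = 28219
  27348 + 28219 = 55567, and 01101100100001111 = 32768 + 16384 + 4096 + 2048 + 256 + 8 + 4 + 2 + 1 = 55567 ✓



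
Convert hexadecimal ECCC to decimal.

Expand by place value (powers of 16):
Digit values: E = 14, C = 12
ECCC = 14 × 16^3 + 12 × 16^2 + 12 × 16^1 + 12 × 16^0
= 14 × 4096 + 12 × 256 + 12 × 16 + 12 × 1
= 57344 + 3072 + 192 + 12
= 60620



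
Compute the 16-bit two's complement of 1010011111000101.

Original (sign bit 1, negative): 1010011111000101
Step 1 - Invert all bits: 0101100000111010
Step 2 - Add 1: 0101100000111011
Verification: 1010011111000101 + 0101100000111011 = 10000000000000000; discarding the end carry (carry out of the top bit) leaves the 16-bit value 0000000000000000, as required for x + (-x)



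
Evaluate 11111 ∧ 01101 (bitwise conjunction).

AND: 1 only when both bits are 1
  11111
& 01101
-------
  01101
Decimal: 31 & 13 = 13



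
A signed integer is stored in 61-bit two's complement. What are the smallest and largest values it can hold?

For 61-bit two's complement:
Minimum: -2^60 = -1152921504606846976
Maximum: 2^60 - 1 = 1152921504606846975



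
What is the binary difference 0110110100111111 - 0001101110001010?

Method 1 - Direct subtraction (column by column from the right: bit − bit − borrow-in; if negative, add 2 and borrow 1 from the next column):
borrow: 0010011100000000
        0110110100111111
-       0001101110001010
------------------------
        0101000110110101

Method 2 - Add two's complement:
Two's complement of 0001101110001010: invert → 1110010001110101, add 1 → 1110010001110110
  0110110100111111
+ 1110010001110110
------------------
 10101000110110101  (end carry out of the top bit = 1)
Discarding the end carry: 0101000110110101
Decimal check:
  0110110100111111 = 16384 + 8192 + 2048 + 1024 + 256 + 32 + 16 + 8 + 4 + 2 + 1 = 27967
  0001101110001010 = 4096 + 2048 + 512 + 256 + 128 + 8 + 2 = 7050
  27967 - 7050 = 20917, and 0101000110110101 = 16384 + 4096 + 256 + 128 + 32 + 16 + 4 + 1 = 20917 ✓



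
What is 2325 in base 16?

Using repeated division by 16 (digits 10–15 are A–F):
2325 ÷ 16 = 145 remainder 5
145 ÷ 16 = 9 remainder 1
9 ÷ 16 = 0 remainder 9
Reading remainders bottom to top: 915



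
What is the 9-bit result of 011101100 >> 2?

Original: 011101100 (decimal 236)
Shift right by 2 positions
Drop the 2 low bits; fill with zeros on the left
Result: 000111011 (decimal 59)
Equivalent: 236 >> 2 = 236 ÷ 2^2 = 59



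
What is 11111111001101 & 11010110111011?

AND: 1 only when both bits are 1
  11111111001101
& 11010110111011
----------------
  11010110001001
Decimal: 16333 & 13755 = 13705



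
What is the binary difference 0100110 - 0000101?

Method 1 - Direct subtraction (column by column from the right: bit − bit − borrow-in; if negative, add 2 and borrow 1 from the next column):
borrow: 0000010
        0100110
-       0000101
---------------
        0100001

Method 2 - Add two's complement:
Two's complement of 0000101: invert → 1111010, add 1 → 1111011
  0100110
+ 1111011
---------
 10100001  (end carry out of the top bit = 1)
Discarding the end carry: 0100001
Decimal check:
  0100110 = 32 + 4 + 2 = 38
  0000101 = 4 + 1 = 5
  38 - 5 = 33, and 0100001 = 32 + 1 = 33 ✓



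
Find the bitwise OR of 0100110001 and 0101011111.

OR: 1 when either bit is 1
  0100110001
| 0101011111
------------
  0101111111
Decimal: 305 | 351 = 383



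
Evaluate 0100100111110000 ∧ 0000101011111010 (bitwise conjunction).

AND: 1 only when both bits are 1
  0100100111110000
& 0000101011111010
------------------
  0000100011110000
Decimal: 18928 & 2810 = 2288



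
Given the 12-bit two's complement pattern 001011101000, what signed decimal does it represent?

Binary: 001011101000
Sign bit: 0 (non-negative)
Read directly as an unsigned value:
001011101000 = 512 + 128 + 64 + 32 + 8 = 744
Value: 744



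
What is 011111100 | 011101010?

OR: 1 when either bit is 1
  011111100
| 011101010
-----------
  011111110
Decimal: 252 | 234 = 254



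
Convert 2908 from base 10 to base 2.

Using repeated division by 2:
2908 ÷ 2 = 1454 remainder 0
1454 ÷ 2 = 727 remainder 0
727 ÷ 2 = 363 remainder 1
363 ÷ 2 = 181 remainder 1
181 ÷ 2 = 90 remainder 1
90 ÷ 2 = 45 remainder 0
45 ÷ 2 = 22 remainder 1
22 ÷ 2 = 11 remainder 0
11 ÷ 2 = 5 remainder 1
5 ÷ 2 = 2 remainder 1
2 ÷ 2 = 1 remainder 0
1 ÷ 2 = 0 remainder 1
Reading remainders bottom to top: 101101011100



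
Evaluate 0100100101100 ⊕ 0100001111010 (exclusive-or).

XOR: 1 when bits differ
  0100100101100
^ 0100001111010
---------------
  0000101010110
Decimal: 2348 ^ 2170 = 342



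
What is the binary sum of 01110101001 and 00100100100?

Add column by column from the right: bit + bit + carry-in; write the sum mod 2, carry 1 when the sum is 2 or 3.
carry:  11001000000
        01110101001
+       00100100100
-------------------
       010011001101
(the carry out of the leftmost column, 0, becomes the leading bit)
Decimal check:
  01110101001 = 512 + 256 + 128 + 32 + 8 + 1 = 937
  00100100100 = 256 + 32 + 4 = 292
  937 + 292 = 1229, and 010011001101 = 1024 + 128 + 64 + 8 + 4 + 1 = 1229 ✓



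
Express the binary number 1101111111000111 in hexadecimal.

Group into 4-bit nibbles from right:
  1101 = D
  1111 = F
  1100 = C
  0111 = 7
Result: DFC7



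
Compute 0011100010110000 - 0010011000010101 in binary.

Method 1 - Direct subtraction (column by column from the right: bit − bit − borrow-in; if negative, add 2 and borrow 1 from the next column):
borrow: 0000110000111110
        0011100010110000
-       0010011000010101
------------------------
        0001001010011011

Method 2 - Add two's complement:
Two's complement of 0010011000010101: invert → 1101100111101010, add 1 → 1101100111101011
  0011100010110000
+ 1101100111101011
------------------
 10001001010011011  (end carry out of the top bit = 1)
Discarding the end carry: 0001001010011011
Decimal check:
  0011100010110000 = 8192 + 4096 + 2048 + 128 + 32 + 16 = 14512
  0010011000010101 = 8192 + 1024 + 512 + 16 + 4 + 1 = 9749
  14512 - 9749 = 4763, and 0001001010011011 = 4096 + 512 + 128 + 16 + 8 + 2 + 1 = 4763 ✓



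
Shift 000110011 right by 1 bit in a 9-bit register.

Original: 000110011 (decimal 51)
Shift right by 1 position
Drop the 1 low bit; fill with zero on the left
Result: 000011001 (decimal 25)
Equivalent: 51 >> 1 = 51 ÷ 2^1 = 25



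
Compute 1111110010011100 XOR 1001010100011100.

XOR: 1 when bits differ
  1111110010011100
^ 1001010100011100
------------------
  0110100110000000
Decimal: 64668 ^ 38172 = 27008



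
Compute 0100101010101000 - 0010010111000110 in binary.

Method 1 - Direct subtraction (column by column from the right: bit − bit − borrow-in; if negative, add 2 and borrow 1 from the next column):
borrow: 0100101110001100
        0100101010101000
-       0010010111000110
------------------------
        0010010011100010

Method 2 - Add two's complement:
Two's complement of 0010010111000110: invert → 1101101000111001, add 1 → 1101101000111010
  0100101010101000
+ 1101101000111010
------------------
 10010010011100010  (end carry out of the top bit = 1)
Discarding the end carry: 0010010011100010
Decimal check:
  0100101010101000 = 16384 + 2048 + 512 + 128 + 32 + 8 = 19112
  0010010111000110 = 8192 + 1024 + 256 + 128 + 64 + 4 + 2 = 9670
  19112 - 9670 = 9442, and 0010010011100010 = 8192 + 1024 + 128 + 64 + 32 + 2 = 9442 ✓



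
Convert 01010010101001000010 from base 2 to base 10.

Sum of powers of 2 for each 1-bit:
2^1 + 2^6 + 2^9 + 2^11 + 2^13 + 2^16 + 2^18
= 2 + 64 + 512 + 2048 + 8192 + 65536 + 262144
= 338498



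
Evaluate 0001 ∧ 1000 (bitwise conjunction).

AND: 1 only when both bits are 1
  0001
& 1000
------
  0000
Decimal: 1 & 8 = 0



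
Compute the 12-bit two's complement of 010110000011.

Original: 010110000011
Step 1 - Invert all bits: 101001111100
Step 2 - Add 1: 101001111101
Verification: 010110000011 + 101001111101 = 1000000000000; discarding the end carry (carry out of the top bit) leaves the 12-bit value 000000000000, as required for x + (-x)



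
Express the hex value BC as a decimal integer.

Expand by place value (powers of 16):
Digit values: B = 11, C = 12
BC = 11 × 16^1 + 12 × 16^0
= 11 × 16 + 12 × 1
= 176 + 12
= 188



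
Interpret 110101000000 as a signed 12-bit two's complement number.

Binary: 110101000000
Sign bit: 1 (negative)
Invert: 001010111111
Add 1:  001011000000
Magnitude: 001011000000 = 512 + 128 + 64 = 704
Value: -704



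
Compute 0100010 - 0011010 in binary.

Method 1 - Direct subtraction (column by column from the right: bit − bit − borrow-in; if negative, add 2 and borrow 1 from the next column):
borrow: 0110000
        0100010
-       0011010
---------------
        0001000

Method 2 - Add two's complement:
Two's complement of 0011010: invert → 1100101, add 1 → 1100110
  0100010
+ 1100110
---------
 10001000  (end carry out of the top bit = 1)
Discarding the end carry: 0001000
Decimal check:
  0100010 = 32 + 2 = 34
  0011010 = 16 + 8 + 2 = 26
  34 - 26 = 8, and 0001000 = 8 ✓

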